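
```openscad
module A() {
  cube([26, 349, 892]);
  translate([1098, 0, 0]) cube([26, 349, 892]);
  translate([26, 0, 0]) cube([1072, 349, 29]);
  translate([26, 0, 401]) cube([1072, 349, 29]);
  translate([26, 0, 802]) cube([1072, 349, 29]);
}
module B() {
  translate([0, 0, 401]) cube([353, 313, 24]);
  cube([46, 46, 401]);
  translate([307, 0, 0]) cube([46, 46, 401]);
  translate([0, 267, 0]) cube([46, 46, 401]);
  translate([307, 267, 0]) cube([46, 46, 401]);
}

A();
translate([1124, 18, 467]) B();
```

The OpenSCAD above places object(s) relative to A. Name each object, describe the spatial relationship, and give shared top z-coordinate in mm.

Both tops at z = 892 mm.

A is a bookshelf. B is a stool. The stool is beside the bookshelf with their tops flush at z = 892. The shared top z-coordinate is 892 mm.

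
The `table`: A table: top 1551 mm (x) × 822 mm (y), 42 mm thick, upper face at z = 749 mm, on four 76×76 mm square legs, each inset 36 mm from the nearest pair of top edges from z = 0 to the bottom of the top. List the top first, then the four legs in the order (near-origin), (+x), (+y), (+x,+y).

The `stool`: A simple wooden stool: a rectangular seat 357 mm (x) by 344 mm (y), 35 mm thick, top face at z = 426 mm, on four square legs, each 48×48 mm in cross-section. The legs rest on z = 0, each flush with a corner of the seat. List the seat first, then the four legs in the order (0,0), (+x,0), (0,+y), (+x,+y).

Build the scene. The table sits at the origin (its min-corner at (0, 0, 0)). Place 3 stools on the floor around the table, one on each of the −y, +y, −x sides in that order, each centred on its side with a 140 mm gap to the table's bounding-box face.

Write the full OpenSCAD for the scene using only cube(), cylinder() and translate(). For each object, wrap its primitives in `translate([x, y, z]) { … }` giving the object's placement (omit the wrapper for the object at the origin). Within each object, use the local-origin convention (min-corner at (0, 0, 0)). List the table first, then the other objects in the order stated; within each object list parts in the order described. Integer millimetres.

translate([0, 0, 707]) cube([1551, 822, 42]);
translate([36, 36, 0]) cube([76, 76, 707]);
translate([1439, 36, 0]) cube([76, 76, 707]);
translate([36, 710, 0]) cube([76, 76, 707]);
translate([1439, 710, 0]) cube([76, 76, 707]);
translate([597, -484, 0]) {
  translate([0, 0, 391]) cube([357, 344, 35]);
  cube([48, 48, 391]);
  translate([309, 0, 0]) cube([48, 48, 391]);
  translate([0, 296, 0]) cube([48, 48, 391]);
  translate([309, 296, 0]) cube([48, 48, 391]);
}
translate([597, 962, 0]) {
  translate([0, 0, 391]) cube([357, 344, 35]);
  cube([48, 48, 391]);
  translate([309, 0, 0]) cube([48, 48, 391]);
  translate([0, 296, 0]) cube([48, 48, 391]);
  translate([309, 296, 0]) cube([48, 48, 391]);
}
translate([-497, 239, 0]) {
  translate([0, 0, 391]) cube([357, 344, 35]);
  cube([48, 48, 391]);
  translate([309, 0, 0]) cube([48, 48, 391]);
  translate([0, 296, 0]) cube([48, 48, 391]);
  translate([309, 296, 0]) cube([48, 48, 391]);
}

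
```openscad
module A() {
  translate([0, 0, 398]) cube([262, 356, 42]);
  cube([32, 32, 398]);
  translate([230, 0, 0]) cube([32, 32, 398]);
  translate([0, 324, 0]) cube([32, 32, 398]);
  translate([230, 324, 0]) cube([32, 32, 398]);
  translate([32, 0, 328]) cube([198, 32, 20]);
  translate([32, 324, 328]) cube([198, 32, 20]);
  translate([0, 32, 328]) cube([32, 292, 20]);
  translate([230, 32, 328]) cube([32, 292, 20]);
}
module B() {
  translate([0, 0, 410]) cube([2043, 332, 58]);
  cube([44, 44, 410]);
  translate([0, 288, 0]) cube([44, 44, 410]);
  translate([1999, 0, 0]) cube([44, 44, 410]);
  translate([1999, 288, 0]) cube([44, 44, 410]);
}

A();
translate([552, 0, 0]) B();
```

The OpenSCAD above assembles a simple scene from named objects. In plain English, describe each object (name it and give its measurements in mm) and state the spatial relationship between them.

A is a four-legged stool. The seat is a 262×356×42 mm slab whose top surface is at z = 440 mm; four square legs, each 32×32 mm in cross-section, run from the floor (z = 0) to the underside of the seat, each flush with a corner of the seat. Four stretchers, 32 mm wide and 20 mm tall, connect adjacent legs with their undersides at z = 328 mm, each running between the inner faces of the legs it joins and aligned with the legs' outer faces on the other axis.

B is a bench: a 2043×332 mm seat slab, 58 mm thick, top at z = 468 mm, on four 44×44 mm square legs flush with the seat corners and standing on z = 0.

The bench is on the floor beside the stool on its +x side.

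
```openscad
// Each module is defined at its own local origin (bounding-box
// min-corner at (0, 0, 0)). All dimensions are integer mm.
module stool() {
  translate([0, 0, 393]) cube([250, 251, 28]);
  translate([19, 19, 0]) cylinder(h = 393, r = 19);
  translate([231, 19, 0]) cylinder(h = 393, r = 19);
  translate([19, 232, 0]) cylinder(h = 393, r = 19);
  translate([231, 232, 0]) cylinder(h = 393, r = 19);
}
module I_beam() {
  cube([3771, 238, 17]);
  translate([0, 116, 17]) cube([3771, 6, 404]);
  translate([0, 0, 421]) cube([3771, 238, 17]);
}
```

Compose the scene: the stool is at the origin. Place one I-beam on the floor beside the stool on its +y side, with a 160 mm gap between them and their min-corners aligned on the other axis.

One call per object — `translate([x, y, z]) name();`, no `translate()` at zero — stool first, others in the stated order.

stool();
translate([0, 411, 0]) I_beam();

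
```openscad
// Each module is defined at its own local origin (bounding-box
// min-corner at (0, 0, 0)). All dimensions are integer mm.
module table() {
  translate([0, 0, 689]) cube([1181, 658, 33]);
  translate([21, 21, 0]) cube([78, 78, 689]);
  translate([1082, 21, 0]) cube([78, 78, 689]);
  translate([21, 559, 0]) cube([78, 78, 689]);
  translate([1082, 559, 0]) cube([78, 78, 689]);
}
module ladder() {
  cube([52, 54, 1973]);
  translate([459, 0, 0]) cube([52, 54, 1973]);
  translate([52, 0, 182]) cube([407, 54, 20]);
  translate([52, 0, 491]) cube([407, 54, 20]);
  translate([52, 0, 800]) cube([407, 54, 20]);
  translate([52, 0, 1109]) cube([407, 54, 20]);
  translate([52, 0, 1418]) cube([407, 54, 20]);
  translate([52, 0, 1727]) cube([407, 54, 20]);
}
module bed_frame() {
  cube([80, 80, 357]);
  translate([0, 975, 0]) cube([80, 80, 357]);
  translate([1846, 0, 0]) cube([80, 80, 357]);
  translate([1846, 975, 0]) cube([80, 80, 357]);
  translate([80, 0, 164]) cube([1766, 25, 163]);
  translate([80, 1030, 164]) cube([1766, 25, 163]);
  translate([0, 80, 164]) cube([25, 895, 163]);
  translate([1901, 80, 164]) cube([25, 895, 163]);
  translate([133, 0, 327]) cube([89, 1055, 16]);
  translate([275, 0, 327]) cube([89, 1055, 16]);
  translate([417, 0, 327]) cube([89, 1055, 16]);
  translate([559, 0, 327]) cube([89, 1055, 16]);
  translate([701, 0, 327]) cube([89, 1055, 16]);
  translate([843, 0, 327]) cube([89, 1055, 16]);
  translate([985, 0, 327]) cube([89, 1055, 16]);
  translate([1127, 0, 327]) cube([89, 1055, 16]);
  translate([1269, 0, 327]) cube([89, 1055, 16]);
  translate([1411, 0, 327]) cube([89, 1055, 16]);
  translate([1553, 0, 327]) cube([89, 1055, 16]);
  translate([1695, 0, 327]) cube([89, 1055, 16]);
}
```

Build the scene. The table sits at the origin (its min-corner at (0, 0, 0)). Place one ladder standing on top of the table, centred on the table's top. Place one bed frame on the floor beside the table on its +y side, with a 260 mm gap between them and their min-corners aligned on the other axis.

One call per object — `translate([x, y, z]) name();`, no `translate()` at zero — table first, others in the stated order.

table();
translate([335, 302, 722]) ladder();
translate([0, 918, 0]) bed_frame();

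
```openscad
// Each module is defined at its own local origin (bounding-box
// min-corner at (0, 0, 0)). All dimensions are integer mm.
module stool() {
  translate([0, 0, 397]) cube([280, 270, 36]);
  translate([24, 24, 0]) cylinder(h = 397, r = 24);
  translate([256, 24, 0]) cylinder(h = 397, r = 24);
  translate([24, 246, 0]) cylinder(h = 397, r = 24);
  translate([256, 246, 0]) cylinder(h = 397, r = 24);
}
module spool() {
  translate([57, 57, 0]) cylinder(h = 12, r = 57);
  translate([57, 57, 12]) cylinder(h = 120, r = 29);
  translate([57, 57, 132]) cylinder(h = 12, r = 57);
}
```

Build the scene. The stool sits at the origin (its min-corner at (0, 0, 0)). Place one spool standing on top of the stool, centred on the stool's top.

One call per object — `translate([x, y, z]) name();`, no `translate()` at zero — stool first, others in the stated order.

stool();
translate([83, 78, 433]) spool();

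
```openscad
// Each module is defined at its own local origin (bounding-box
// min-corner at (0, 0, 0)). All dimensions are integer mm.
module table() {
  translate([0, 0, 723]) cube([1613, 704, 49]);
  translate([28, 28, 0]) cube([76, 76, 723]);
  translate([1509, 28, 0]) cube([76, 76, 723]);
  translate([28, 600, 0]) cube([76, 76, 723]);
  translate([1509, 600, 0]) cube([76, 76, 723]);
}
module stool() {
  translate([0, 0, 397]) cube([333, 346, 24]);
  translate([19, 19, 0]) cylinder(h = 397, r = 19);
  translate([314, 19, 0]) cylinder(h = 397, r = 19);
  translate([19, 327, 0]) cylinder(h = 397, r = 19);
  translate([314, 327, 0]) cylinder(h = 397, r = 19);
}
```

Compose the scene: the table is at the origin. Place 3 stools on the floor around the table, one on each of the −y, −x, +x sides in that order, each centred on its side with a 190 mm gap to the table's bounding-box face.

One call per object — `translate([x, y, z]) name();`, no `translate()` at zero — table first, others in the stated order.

table();
translate([640, -536, 0]) stool();
translate([-523, 179, 0]) stool();
translate([1803, 179, 0]) stool();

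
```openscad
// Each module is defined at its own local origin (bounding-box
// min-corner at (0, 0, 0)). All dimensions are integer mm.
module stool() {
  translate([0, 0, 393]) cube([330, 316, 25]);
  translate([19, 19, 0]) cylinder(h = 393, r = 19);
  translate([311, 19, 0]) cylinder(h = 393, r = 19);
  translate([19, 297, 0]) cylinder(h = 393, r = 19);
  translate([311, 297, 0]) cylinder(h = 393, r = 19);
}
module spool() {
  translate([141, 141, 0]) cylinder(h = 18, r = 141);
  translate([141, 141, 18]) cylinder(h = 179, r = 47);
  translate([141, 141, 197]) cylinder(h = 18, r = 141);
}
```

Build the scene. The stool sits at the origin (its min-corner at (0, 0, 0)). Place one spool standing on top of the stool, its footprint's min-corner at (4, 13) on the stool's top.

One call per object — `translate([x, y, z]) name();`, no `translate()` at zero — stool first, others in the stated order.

stool();
translate([4, 13, 418]) spool();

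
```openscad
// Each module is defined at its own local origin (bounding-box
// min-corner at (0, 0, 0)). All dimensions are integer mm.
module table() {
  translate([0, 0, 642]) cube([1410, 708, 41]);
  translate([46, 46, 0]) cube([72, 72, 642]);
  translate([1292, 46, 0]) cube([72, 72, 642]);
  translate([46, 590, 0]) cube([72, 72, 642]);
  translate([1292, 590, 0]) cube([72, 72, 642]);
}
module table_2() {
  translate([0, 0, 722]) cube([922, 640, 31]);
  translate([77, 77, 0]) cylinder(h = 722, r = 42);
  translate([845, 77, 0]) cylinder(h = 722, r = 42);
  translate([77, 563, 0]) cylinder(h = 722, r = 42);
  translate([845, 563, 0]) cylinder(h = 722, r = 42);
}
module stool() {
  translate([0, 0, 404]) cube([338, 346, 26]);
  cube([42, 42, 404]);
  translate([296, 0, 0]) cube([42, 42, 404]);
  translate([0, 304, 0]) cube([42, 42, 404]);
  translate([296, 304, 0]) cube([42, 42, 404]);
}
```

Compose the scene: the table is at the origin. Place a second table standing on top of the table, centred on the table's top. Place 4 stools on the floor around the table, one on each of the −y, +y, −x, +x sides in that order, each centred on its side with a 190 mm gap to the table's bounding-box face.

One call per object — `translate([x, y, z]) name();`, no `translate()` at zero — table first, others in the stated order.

table();
translate([244, 34, 683]) table_2();
translate([536, -536, 0]) stool();
translate([536, 898, 0]) stool();
translate([-528, 181, 0]) stool();
translate([1600, 181, 0]) stool();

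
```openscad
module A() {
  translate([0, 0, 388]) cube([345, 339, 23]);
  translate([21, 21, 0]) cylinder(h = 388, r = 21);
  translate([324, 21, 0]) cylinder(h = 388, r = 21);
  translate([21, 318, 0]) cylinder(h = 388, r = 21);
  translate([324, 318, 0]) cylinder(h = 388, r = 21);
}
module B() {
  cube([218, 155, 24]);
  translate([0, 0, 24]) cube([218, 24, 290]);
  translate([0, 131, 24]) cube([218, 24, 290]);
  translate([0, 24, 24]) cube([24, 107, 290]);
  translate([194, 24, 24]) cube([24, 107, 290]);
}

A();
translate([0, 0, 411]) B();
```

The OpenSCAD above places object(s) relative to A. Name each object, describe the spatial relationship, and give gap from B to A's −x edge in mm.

A is a stool. B is an open box. The open box is on top of the stool. The gap from the open box to the stool's −x edge is 0 mm.

The open box's min-x is at 0; the stool's min-x is 0; gap = 0 mm.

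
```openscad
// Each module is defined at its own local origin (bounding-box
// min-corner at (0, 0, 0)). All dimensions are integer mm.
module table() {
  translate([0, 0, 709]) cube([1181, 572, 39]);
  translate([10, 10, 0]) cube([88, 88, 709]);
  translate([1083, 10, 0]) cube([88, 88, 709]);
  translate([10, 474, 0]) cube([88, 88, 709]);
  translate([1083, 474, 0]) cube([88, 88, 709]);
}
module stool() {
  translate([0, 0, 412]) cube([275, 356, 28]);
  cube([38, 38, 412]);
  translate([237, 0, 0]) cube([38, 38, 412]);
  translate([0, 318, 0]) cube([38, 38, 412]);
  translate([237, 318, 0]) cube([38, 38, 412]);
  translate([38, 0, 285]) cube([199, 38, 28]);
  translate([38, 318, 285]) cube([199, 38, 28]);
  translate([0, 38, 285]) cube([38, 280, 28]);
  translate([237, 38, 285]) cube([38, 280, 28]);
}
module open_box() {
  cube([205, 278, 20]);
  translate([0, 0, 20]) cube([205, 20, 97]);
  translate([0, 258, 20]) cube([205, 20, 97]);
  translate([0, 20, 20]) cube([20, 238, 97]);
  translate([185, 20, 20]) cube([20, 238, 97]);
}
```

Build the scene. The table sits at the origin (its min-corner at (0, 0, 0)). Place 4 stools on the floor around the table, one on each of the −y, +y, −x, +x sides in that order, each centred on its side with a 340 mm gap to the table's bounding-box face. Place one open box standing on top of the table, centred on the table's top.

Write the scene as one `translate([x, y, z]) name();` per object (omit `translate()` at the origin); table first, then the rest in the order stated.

table();
translate([453, -696, 0]) stool();
translate([453, 912, 0]) stool();
translate([-615, 108, 0]) stool();
translate([1521, 108, 0]) stool();
translate([488, 147, 748]) open_box();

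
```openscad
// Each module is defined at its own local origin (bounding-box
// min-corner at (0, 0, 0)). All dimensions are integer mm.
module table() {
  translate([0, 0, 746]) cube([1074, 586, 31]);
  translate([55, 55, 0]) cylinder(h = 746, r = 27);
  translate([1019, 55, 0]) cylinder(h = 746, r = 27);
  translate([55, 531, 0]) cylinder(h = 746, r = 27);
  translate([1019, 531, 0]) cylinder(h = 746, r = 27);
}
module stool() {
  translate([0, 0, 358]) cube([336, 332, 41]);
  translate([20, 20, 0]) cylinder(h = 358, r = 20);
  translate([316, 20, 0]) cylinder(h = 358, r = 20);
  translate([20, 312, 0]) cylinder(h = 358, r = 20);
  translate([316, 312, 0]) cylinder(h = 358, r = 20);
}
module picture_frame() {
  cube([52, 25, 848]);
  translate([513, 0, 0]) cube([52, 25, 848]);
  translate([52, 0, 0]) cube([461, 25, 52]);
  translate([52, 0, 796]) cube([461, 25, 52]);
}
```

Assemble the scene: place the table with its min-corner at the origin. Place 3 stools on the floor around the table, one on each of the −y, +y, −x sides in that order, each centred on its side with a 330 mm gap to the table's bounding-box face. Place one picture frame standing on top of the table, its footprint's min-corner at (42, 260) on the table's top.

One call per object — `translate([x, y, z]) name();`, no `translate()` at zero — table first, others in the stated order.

table();
translate([369, -662, 0]) stool();
translate([369, 916, 0]) stool();
translate([-666, 127, 0]) stool();
translate([42, 260, 777]) picture_frame();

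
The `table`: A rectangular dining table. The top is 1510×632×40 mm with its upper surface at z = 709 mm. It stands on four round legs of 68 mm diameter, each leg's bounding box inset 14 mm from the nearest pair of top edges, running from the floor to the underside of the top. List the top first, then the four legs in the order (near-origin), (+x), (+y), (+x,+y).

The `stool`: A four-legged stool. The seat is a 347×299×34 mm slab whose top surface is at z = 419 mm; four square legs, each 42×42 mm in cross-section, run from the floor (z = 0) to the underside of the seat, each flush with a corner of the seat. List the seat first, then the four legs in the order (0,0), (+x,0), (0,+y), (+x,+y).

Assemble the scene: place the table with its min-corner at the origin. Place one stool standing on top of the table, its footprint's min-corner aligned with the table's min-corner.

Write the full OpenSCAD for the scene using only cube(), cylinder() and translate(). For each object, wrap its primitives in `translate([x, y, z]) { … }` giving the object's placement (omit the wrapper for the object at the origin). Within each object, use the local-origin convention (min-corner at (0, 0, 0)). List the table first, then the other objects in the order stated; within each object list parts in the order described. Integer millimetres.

translate([0, 0, 669]) cube([1510, 632, 40]);
translate([48, 48, 0]) cylinder(h = 669, r = 34);
translate([1462, 48, 0]) cylinder(h = 669, r = 34);
translate([48, 584, 0]) cylinder(h = 669, r = 34);
translate([1462, 584, 0]) cylinder(h = 669, r = 34);
translate([0, 0, 709]) {
  translate([0, 0, 385]) cube([347, 299, 34]);
  cube([42, 42, 385]);
  translate([305, 0, 0]) cube([42, 42, 385]);
  translate([0, 257, 0]) cube([42, 42, 385]);
  translate([305, 257, 0]) cube([42, 42, 385]);
}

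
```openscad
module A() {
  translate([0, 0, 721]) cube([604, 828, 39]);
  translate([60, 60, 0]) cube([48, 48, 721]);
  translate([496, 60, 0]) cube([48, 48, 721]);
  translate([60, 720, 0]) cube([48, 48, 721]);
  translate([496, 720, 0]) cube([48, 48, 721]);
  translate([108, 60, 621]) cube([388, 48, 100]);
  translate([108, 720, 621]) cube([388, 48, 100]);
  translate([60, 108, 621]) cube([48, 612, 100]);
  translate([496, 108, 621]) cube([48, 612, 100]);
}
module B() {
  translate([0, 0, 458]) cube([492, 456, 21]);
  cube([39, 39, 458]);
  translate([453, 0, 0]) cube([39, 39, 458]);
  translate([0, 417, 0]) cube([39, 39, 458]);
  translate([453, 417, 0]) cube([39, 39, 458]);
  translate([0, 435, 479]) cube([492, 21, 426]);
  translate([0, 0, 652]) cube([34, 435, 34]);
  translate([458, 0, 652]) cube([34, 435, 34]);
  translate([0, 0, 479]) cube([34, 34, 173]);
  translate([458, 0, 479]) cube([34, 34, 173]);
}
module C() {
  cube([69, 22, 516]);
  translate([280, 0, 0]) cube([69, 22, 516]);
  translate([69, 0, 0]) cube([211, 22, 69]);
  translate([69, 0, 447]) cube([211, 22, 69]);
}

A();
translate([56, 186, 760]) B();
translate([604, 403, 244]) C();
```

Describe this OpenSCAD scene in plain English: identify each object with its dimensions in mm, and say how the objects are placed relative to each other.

A is a table with a 604×828 mm rectangular top, 39 mm thick, top surface at z = 760 mm, supported by four 48×48 mm square legs, each inset 60 mm from the nearest pair of top edges, running from the floor. Four apron rails, 48 mm thick and 100 mm tall, run between adjacent legs with their top edges flush with the underside of the top and their outer faces flush with the legs' outer faces.

B is a chair. The seat is a 492×456×21 mm slab with its top at z = 479 mm, on four 39×39 mm corner legs (flush with the seat edges, standing on z = 0). A flat backrest 21 mm thick, 426 mm tall, spans the full seat width and rises from the seat top along its +y edge, rear face flush with the rear of the seat. Two armrests of 34×34 mm section run along each side from the seat's front edge to the front of the backrest, top faces 207 mm above the seat top and outer faces flush with the seat's x-edges; a 34×34 mm post under the front of each armrest stands on the seat at the front corner.

C is a rectangular picture frame lying in the x–z plane (depth along y). The opening is 211 mm wide (x) by 378 mm tall (z), surrounded by a border 69 mm wide on all four sides. The frame is 22 mm deep and is made of two full-height vertical stiles with two horizontal rails fitted between them.

The chair is on top of the table, centred. The picture frame is beside the table with their tops flush at z = 760.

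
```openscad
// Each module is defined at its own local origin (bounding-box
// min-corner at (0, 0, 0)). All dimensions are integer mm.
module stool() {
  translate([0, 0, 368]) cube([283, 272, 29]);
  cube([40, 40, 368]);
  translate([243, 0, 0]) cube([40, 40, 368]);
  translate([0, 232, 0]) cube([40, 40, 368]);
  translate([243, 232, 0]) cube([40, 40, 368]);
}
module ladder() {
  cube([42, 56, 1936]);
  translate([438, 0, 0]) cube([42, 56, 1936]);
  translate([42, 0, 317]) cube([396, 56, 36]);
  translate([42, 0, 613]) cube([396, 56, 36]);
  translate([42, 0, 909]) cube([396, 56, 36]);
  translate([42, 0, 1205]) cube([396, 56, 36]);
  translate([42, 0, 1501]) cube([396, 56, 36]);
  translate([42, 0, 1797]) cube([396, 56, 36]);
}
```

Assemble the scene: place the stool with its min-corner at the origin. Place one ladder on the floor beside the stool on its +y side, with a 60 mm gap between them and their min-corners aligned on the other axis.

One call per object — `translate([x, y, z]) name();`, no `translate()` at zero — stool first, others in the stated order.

stool();
translate([0, 332, 0]) ladder();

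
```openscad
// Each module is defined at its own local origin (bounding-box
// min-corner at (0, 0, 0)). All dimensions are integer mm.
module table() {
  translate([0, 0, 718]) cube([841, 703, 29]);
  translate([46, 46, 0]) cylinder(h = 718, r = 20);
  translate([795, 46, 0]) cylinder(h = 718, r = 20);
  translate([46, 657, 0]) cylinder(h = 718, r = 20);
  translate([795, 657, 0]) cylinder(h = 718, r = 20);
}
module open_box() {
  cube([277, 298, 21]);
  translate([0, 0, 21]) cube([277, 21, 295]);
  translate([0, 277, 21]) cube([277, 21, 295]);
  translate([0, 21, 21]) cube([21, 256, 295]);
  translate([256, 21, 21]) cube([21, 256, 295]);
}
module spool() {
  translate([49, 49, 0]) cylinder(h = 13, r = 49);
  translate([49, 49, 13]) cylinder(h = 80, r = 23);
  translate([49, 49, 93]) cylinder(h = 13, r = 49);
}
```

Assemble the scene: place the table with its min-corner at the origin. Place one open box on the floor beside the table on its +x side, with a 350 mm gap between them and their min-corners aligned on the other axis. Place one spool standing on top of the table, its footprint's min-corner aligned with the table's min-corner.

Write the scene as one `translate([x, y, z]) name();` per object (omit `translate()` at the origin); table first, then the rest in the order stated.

table();
translate([1191, 0, 0]) open_box();
translate([0, 0, 747]) spool();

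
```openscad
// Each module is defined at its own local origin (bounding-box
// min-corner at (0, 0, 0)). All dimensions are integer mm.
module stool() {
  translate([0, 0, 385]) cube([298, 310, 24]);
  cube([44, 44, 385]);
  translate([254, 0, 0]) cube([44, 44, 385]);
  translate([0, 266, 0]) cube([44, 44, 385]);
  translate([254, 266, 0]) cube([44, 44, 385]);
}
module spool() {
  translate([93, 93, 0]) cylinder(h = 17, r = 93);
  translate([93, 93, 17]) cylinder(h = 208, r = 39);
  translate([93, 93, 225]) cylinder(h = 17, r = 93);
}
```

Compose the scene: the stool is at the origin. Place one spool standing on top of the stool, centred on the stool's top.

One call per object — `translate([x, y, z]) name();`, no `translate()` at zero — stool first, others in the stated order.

stool();
translate([56, 62, 409]) spool();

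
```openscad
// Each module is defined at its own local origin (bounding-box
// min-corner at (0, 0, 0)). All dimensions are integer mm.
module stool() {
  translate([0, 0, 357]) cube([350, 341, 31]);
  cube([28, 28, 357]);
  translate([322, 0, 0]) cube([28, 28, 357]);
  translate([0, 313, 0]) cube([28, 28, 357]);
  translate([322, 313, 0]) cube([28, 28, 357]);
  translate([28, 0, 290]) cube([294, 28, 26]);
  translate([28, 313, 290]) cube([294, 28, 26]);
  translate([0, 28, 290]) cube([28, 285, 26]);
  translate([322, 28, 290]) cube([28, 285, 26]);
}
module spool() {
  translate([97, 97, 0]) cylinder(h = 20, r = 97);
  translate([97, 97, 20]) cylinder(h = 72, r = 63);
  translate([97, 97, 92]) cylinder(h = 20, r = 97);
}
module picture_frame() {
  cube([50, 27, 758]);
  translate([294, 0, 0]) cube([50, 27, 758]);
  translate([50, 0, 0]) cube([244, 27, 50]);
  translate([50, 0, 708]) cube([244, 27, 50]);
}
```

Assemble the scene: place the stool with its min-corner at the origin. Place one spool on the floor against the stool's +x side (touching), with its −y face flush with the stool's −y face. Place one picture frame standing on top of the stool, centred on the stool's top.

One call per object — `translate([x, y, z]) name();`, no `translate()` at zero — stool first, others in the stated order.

stool();
translate([350, 0, 0]) spool();
translate([3, 157, 388]) picture_frame();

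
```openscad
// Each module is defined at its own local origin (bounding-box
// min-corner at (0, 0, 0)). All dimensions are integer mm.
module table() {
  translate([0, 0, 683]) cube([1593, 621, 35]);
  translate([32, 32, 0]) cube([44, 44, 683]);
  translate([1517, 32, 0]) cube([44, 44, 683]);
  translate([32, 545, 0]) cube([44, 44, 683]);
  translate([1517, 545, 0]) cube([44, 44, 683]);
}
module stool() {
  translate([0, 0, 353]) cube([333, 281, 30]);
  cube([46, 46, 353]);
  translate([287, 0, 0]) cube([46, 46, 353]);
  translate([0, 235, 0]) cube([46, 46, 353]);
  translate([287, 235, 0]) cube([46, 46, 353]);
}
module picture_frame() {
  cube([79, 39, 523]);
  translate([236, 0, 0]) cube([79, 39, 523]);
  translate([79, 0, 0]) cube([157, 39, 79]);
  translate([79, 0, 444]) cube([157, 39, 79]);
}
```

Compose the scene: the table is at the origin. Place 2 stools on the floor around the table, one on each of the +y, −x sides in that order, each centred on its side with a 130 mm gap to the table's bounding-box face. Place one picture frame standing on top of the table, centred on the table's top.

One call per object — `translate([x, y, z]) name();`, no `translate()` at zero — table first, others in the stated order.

table();
translate([630, 751, 0]) stool();
translate([-463, 170, 0]) stool();
translate([639, 291, 718]) picture_frame();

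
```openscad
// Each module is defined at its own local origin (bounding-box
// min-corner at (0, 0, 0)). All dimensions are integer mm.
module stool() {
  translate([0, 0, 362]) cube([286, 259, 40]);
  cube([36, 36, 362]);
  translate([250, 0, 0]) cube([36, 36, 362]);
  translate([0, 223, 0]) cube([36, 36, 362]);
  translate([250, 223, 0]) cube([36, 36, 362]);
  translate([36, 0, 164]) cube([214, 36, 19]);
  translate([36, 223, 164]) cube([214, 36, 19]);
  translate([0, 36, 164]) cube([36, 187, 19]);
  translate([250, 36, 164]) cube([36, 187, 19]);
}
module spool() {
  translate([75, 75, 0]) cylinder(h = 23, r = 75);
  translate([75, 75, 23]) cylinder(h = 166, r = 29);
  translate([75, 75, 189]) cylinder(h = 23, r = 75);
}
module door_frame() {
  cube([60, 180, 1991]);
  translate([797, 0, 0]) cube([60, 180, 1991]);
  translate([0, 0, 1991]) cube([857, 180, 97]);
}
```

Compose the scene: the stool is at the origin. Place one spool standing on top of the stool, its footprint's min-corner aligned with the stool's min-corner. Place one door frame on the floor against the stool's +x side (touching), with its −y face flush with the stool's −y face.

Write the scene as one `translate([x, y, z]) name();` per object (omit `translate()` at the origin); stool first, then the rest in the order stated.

stool();
translate([0, 0, 402]) spool();
translate([286, 0, 0]) door_frame();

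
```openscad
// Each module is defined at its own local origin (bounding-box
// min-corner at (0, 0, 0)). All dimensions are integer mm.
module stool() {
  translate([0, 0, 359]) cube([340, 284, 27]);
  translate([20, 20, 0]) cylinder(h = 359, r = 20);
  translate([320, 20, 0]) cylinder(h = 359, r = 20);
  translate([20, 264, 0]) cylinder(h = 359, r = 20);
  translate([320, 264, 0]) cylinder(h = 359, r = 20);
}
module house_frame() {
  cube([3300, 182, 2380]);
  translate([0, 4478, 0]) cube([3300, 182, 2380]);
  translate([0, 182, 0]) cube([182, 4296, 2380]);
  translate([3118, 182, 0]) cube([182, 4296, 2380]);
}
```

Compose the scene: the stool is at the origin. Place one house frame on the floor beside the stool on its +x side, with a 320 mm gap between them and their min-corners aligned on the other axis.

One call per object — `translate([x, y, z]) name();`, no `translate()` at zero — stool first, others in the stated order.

stool();
translate([660, 0, 0]) house_frame();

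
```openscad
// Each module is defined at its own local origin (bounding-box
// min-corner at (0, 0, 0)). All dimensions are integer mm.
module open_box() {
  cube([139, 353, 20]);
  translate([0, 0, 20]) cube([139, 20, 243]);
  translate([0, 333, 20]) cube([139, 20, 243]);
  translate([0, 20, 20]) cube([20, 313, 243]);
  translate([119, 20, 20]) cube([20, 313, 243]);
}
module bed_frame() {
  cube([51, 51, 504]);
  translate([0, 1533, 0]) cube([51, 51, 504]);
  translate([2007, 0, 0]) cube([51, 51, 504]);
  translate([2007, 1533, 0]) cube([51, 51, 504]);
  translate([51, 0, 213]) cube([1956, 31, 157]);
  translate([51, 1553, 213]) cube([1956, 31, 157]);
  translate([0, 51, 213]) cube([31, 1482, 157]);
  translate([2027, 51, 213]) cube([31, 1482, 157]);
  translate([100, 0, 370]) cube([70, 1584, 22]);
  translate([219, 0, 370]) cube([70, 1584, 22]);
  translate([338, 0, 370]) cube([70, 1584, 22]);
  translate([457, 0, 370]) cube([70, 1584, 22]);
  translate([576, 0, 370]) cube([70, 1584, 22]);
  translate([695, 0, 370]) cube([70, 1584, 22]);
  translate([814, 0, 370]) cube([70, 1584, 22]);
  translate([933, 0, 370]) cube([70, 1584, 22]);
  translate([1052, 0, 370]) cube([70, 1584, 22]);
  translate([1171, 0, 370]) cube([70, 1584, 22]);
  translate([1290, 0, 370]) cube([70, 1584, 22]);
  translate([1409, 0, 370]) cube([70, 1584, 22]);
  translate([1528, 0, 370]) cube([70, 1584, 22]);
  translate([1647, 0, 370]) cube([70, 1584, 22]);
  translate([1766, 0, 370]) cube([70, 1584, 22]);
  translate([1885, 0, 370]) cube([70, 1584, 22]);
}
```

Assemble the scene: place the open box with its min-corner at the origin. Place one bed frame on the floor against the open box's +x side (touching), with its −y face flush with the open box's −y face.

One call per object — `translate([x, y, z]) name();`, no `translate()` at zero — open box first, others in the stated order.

open_box();
translate([139, 0, 0]) bed_frame();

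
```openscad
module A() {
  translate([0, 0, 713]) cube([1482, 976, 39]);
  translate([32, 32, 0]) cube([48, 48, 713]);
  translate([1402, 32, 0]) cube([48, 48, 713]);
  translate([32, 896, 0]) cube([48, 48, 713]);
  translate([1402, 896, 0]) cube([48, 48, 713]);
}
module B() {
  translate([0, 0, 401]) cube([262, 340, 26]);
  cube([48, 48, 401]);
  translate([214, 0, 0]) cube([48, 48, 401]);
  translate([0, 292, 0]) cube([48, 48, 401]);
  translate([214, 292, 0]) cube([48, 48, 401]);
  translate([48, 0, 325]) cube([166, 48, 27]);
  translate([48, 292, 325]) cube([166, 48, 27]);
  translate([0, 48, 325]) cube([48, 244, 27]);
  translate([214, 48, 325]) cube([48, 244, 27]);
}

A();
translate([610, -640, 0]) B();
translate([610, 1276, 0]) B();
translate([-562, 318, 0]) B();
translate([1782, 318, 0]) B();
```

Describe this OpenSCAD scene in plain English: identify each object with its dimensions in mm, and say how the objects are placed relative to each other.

A is a rectangular dining table. The top is 1482×976×39 mm with its upper surface at z = 752 mm. It stands on four 48×48 mm square legs, each inset 32 mm from the nearest pair of top edges, running from the floor to the underside of the top.

B is a four-legged stool. The seat is a 262×340×26 mm slab whose top surface is at z = 427 mm; four square legs, each 48×48 mm in cross-section, run from the floor (z = 0) to the underside of the seat, each flush with a corner of the seat. Four stretchers, 48 mm wide and 27 mm tall, connect adjacent legs with their undersides at z = 325 mm, each running between the inner faces of the legs it joins and aligned with the legs' outer faces on the other axis.

Four stools sit around the table at the −y, +y, −x, +x sides.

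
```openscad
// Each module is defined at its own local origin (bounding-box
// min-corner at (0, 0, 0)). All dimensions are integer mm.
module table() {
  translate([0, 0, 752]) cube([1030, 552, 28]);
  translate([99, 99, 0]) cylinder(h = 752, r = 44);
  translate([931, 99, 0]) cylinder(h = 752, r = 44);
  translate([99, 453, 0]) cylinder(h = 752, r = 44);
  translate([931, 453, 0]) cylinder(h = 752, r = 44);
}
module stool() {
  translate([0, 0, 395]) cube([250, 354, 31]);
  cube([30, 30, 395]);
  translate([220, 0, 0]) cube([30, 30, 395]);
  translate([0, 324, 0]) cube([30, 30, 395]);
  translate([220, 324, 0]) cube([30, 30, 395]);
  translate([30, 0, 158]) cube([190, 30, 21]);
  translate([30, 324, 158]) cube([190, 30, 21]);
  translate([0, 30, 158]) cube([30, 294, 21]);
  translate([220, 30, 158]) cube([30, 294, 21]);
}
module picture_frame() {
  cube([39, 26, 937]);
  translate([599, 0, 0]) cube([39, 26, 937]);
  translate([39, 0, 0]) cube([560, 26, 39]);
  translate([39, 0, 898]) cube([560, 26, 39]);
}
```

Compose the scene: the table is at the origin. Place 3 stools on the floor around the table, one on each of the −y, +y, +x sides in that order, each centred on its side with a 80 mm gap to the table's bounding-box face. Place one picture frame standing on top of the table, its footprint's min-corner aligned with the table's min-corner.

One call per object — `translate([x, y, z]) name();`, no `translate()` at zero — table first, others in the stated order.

table();
translate([390, -434, 0]) stool();
translate([390, 632, 0]) stool();
translate([1110, 99, 0]) stool();
translate([0, 0, 780]) picture_frame();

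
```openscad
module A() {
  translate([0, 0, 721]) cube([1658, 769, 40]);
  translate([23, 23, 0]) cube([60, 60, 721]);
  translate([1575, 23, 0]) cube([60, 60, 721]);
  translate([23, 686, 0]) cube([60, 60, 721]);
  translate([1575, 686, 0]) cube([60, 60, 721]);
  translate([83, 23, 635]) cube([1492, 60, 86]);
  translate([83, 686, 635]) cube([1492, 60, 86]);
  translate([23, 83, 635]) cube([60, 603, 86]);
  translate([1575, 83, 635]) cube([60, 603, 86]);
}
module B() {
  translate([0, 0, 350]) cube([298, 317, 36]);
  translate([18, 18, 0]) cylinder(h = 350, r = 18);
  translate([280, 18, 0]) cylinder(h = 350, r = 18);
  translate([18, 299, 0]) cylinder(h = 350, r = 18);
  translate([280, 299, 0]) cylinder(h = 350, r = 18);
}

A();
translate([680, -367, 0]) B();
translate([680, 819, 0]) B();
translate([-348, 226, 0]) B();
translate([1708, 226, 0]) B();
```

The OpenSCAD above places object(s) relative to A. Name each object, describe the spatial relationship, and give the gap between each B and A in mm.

Each stool's nearest face is 50 mm from the table's bounding box.

A is a table. B is a stool. Four stools sit around the table at the −y, +y, −x, +x sides. The gap between each stool and the table is 50 mm.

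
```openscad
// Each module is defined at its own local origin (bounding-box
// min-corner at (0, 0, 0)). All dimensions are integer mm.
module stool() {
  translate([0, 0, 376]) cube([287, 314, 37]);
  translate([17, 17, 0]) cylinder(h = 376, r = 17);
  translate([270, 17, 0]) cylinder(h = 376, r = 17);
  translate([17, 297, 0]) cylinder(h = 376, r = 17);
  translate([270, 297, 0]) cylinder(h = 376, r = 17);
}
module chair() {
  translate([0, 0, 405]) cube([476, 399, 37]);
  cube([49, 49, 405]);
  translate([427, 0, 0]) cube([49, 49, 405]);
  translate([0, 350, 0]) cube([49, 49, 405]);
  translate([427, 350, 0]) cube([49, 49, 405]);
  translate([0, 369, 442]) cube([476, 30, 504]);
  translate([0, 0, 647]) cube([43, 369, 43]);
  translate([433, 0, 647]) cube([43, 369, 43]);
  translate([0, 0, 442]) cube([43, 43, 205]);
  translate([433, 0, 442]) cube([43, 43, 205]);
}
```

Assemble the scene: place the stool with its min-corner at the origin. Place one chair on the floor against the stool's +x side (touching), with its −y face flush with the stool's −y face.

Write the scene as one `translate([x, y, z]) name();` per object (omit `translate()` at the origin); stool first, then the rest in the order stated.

stool();
translate([287, 0, 0]) chair();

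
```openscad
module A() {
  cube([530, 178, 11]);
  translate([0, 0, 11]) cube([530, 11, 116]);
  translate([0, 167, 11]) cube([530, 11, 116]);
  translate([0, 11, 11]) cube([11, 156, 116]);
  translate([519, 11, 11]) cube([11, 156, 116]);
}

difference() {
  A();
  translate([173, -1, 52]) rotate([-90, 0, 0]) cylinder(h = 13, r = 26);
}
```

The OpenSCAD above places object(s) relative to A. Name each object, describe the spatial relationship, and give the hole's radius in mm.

The subtracted cylinder has r = 26 mm.

A is an open box. The open box has a circular hole through its front wall. The hole's radius is 26 mm.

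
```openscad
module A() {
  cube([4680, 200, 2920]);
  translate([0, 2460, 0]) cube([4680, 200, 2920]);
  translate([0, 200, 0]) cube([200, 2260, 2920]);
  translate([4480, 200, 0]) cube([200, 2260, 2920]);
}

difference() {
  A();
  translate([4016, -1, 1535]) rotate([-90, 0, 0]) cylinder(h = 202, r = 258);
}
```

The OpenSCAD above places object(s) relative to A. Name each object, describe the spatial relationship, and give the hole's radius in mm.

The subtracted cylinder has r = 258 mm.

A is a house frame. The house frame has a circular hole through its front wall. The hole's radius is 258 mm.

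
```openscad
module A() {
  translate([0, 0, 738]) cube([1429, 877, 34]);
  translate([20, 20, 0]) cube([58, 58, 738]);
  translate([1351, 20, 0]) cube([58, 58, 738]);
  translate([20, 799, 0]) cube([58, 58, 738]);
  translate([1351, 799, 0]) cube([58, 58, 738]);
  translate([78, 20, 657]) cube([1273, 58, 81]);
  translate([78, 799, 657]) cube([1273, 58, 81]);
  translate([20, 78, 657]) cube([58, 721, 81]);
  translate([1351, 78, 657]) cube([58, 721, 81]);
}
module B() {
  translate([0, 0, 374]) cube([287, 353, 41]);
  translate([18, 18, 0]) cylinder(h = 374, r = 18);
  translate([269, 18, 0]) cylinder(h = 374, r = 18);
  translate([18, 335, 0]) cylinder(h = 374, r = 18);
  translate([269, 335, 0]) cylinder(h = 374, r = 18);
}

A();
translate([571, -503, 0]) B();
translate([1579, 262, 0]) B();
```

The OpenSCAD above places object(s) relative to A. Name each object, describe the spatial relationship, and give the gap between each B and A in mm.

A is a table. B is a stool. Two stools sit around the table at the −y, +x sides. The gap between each stool and the table is 150 mm.

Each stool's nearest face is 150 mm from the table's bounding box.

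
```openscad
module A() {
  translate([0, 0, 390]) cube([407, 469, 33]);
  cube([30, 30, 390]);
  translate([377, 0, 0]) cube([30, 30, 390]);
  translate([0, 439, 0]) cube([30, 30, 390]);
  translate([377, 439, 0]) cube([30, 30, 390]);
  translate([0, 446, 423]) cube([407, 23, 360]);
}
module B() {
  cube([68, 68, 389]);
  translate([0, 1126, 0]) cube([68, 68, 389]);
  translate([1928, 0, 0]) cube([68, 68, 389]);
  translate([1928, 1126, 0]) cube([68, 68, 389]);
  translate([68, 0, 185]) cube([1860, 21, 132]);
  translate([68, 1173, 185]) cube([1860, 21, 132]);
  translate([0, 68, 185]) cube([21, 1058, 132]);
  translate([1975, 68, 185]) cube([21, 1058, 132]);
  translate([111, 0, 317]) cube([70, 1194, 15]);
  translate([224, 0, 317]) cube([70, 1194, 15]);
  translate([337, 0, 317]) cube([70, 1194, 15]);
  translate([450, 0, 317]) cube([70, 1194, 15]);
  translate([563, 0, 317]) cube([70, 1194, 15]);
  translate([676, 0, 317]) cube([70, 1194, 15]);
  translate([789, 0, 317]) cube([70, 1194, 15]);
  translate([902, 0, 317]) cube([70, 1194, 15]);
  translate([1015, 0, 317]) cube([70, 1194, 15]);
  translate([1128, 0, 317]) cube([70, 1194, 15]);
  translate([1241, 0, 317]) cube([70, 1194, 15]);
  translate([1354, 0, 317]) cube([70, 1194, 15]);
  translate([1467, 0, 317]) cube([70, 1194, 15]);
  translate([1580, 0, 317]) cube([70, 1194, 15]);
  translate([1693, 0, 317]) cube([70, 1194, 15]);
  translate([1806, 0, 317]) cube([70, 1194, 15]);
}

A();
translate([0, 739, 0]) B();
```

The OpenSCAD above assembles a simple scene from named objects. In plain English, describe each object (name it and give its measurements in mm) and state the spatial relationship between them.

A is a chair: 407×469 mm seat, 33 mm thick, top at z = 423 mm, on four 30 mm square corner legs flush with the seat edges. A 23 mm thick backrest slab spans the full seat width, extending 360 mm above the seat top, its back face flush with the seat's +y edge.

B is a bed frame 1996 mm long (x) by 1194 mm wide (y). Four 68×68 mm corner posts, 389 mm tall, at the corners of the footprint. Four rails of 21 mm thickness and 132 mm height run between adjacent posts with their undersides at z = 185 mm, their outer faces flush with the outside of the frame (the two x-running rails run between the posts' inner faces; the two y-running rails run between the posts' inner faces). 16 slats, each 70 mm wide (x) and 15 mm thick, lie across the top of the two x-running rails, running the full 1194 mm width of the frame in y; the slats are evenly spaced along x between the inner faces of the end posts with equal gaps (rounded down to the nearest mm) at the −x end and between each pair — any rounding remainder accumulates at the +x end.

The bed frame is on the floor beside the chair on its +y side.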